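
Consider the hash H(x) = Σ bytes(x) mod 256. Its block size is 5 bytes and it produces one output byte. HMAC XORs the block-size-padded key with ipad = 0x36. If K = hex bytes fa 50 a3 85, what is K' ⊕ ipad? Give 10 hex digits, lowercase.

Key hex bytes fa 50 a3 85 is 4 bytes ≤ B = 5; zero-pad to 5 bytes: K' = fa 50 a3 85 00.
XOR each byte with 0x36: fa⊕36=cc, 50⊕36=66, a3⊕36=95, 85⊕36=b3, 00⊕36=36.

cc6695b336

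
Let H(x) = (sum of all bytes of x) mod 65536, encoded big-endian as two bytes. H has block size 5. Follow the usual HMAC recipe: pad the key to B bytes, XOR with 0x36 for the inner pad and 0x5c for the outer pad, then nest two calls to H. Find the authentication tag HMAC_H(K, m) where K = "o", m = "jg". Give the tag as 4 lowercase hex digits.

Key "o" = 6f is 1 byte ≤ B = 5; zero-pad to 5 bytes: K' = 6f 00 00 00 00.
K' ⊕ ipad = 59 36 36 36 36.  K' ⊕ opad = 33 5c 5c 5c 5c.
Inner input = (K'⊕ipad) ∥ m = 59 36 36 36 36 ∥ 6a 67.
Inner hash: sum = 89+54+54+54+54+106+103 = 514 → 02 02.
Outer input = (K'⊕opad) ∥ inner = 33 5c 5c 5c 5c ∥ 02 02.
Outer hash (tag): sum = 51+92+92+92+92+2+2 = 423 → 01 a7.

01a7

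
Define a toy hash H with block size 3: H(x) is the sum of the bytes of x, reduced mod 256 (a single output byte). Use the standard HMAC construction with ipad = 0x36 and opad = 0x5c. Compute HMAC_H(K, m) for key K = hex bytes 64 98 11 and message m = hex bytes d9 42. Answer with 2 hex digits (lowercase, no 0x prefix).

Key hex bytes 64 98 11 is exactly B = 3 bytes: K' = 64 98 11.
K' ⊕ ipad = 52 ae 27.  K' ⊕ opad = 38 c4 4d.
Inner input = (K'⊕ipad) ∥ m = 52 ae 27 ∥ d9 42.
Inner hash: sum = 82+174+39+217+66 = 578; mod 256 = 66 → 42.
Outer input = (K'⊕opad) ∥ inner = 38 c4 4d ∥ 42.
Outer hash (tag): sum = 56+196+77+66 = 395; mod 256 = 139 → 8b.

8b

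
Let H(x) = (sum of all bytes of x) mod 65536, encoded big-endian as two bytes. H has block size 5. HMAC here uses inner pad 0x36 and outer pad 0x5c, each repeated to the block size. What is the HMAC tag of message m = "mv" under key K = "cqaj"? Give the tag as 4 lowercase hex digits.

Key "cqaj" = 63 71 61 6a is 4 bytes ≤ B = 5; zero-pad to 5 bytes: K' = 63 71 61 6a 00.
K' ⊕ ipad = 55 47 57 5c 36.  K' ⊕ opad = 3f 2d 3d 36 5c.
Inner input = (K'⊕ipad) ∥ m = 55 47 57 5c 36 ∥ 6d 76.
Inner hash: sum = 85+71+87+92+54+109+118 = 616 → 02 68.
Outer input = (K'⊕opad) ∥ inner = 3f 2d 3d 36 5c ∥ 02 68.
Outer hash (tag): sum = 63+45+61+54+92+2+104 = 421 → 01 a5.

01a5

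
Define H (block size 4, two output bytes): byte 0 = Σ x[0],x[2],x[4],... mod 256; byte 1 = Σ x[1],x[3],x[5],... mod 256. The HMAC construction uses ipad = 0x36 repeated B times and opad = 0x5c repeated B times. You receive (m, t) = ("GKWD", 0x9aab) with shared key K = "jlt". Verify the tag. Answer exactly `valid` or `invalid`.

valid

Key "jlt" = 6a 6c 74 is 3 bytes ≤ B = 4; zero-pad to 4 bytes: K' = 6a 6c 74 00.
K' ⊕ ipad = 5c 5a 42 36; K' ⊕ opad = 36 30 28 5c.
Inner hash: even-index sum = 316 mod 256 = 60; odd-index sum = 287 mod 256 = 31 → 3c 1f.
Outer hash (recomputed tag): even-index sum = 154 mod 256 = 154; odd-index sum = 171 mod 256 = 171 → 9a ab.
Recomputed tag = 9aab; claimed = 9aab → match.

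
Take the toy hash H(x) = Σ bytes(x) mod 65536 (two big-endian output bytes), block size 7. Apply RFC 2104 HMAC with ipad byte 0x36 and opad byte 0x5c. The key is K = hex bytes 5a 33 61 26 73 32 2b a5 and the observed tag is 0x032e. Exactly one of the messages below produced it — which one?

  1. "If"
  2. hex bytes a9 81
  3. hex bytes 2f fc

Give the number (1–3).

Key hex bytes 5a 33 61 26 73 32 2b a5 is 8 bytes > B = 7, so hash it first: H(key) = 02 89, then zero-pad to 7 bytes: K' = 02 89 00 00 00 00 00.
K' ⊕ ipad = 34 bf 36 36 36 36 36; K' ⊕ opad = 5e d5 5c 5c 5c 5c 5c.
m1: inner = H(34 bf 36 36 36 36 36 49 66) = 02 b0; tag = H(5e d5 5c 5c 5c 5c 5c 02 b0) = 03b1
m2: inner = H(34 bf 36 36 36 36 36 a9 81) = 03 2b; tag = H(5e d5 5c 5c 5c 5c 5c 03 2b) = 032d
m3: inner = H(34 bf 36 36 36 36 36 2f fc) = 03 2c; tag = H(5e d5 5c 5c 5c 5c 5c 03 2c) = 032e ← matches

3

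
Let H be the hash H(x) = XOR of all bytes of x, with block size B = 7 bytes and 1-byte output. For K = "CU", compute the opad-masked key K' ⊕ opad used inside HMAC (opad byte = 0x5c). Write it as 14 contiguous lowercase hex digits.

Key "CU" = 43 55 is 2 bytes ≤ B = 7; zero-pad to 7 bytes: K' = 43 55 00 00 00 00 00.
XOR each byte with 0x5c: 43⊕5c=1f, 55⊕5c=09, 00⊕5c=5c, 00⊕5c=5c, 00⊕5c=5c, 00⊕5c=5c, 00⊕5c=5c.

1f095c5c5c5c5c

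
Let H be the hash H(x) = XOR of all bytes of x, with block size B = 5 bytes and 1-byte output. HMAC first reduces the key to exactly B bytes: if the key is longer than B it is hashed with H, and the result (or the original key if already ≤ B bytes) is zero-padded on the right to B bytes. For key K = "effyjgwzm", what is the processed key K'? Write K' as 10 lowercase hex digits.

|K| = 9 > B = 5, so first hash the key.
H(K): XOR 65⊕66⊕66⊕79⊕6a⊕67⊕77⊕7a⊕6d = 71.
Zero-pad H(K) = 71 to 5 bytes: K' = 71 00 00 00 00.

7100000000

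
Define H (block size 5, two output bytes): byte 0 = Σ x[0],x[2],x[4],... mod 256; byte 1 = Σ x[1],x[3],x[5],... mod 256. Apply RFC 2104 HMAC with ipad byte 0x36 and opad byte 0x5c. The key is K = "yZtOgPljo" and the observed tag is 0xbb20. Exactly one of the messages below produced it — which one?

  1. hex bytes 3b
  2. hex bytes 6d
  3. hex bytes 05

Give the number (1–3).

Key "yZtOgPljo" = 79 5a 74 4f 67 50 6c 6a 6f is 9 bytes > B = 5, so hash it first: H(key) = 2f 63, then zero-pad to 5 bytes: K' = 2f 63 00 00 00.
K' ⊕ ipad = 19 55 36 36 36; K' ⊕ opad = 73 3f 5c 5c 5c.
m1: inner = H(19 55 36 36 36 3b) = 85 c6; tag = H(73 3f 5c 5c 5c 85 c6) = f120
m2: inner = H(19 55 36 36 36 6d) = 85 f8; tag = H(73 3f 5c 5c 5c 85 f8) = 2320
m3: inner = H(19 55 36 36 36 05) = 85 90; tag = H(73 3f 5c 5c 5c 85 90) = bb20 ← matches

3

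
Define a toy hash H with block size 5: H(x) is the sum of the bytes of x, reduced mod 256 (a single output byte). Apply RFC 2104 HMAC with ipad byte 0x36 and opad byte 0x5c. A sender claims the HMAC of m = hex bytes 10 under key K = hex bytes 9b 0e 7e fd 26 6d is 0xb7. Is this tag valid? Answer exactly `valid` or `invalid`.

Key hex bytes 9b 0e 7e fd 26 6d is 6 bytes > B = 5, so hash it first: H(key) = b7, then zero-pad to 5 bytes: K' = b7 00 00 00 00.
K' ⊕ ipad = 81 36 36 36 36; K' ⊕ opad = eb 5c 5c 5c 5c.
Inner hash: sum = 129+54+54+54+54+16 = 361; mod 256 = 105 → 69.
Outer hash (recomputed tag): sum = 235+92+92+92+92+105 = 708; mod 256 = 196 → c4.
Recomputed tag = c4; claimed = b7 → mismatch.

invalid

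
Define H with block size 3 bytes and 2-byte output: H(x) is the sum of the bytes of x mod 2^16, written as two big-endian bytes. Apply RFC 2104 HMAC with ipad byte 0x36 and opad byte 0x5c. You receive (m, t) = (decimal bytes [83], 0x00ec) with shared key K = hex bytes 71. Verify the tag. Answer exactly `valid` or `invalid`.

Key hex bytes 71 is 1 byte ≤ B = 3; zero-pad to 3 bytes: K' = 71 00 00.
K' ⊕ ipad = 47 36 36; K' ⊕ opad = 2d 5c 5c.
Inner hash: sum = 71+54+54+83 = 262 → 01 06.
Outer hash (recomputed tag): sum = 45+92+92+1+6 = 236 → 00 ec.
Recomputed tag = 00ec; claimed = 00ec → match.

valid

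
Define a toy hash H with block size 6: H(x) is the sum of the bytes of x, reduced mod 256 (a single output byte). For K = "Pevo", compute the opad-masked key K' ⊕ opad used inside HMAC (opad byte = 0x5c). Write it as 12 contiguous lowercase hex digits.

Key "Pevo" = 50 65 76 6f is 4 bytes ≤ B = 6; zero-pad to 6 bytes: K' = 50 65 76 6f 00 00.
XOR each byte with 0x5c: 50⊕5c=0c, 65⊕5c=39, 76⊕5c=2a, 6f⊕5c=33, 00⊕5c=5c, 00⊕5c=5c.

0c392a335c5c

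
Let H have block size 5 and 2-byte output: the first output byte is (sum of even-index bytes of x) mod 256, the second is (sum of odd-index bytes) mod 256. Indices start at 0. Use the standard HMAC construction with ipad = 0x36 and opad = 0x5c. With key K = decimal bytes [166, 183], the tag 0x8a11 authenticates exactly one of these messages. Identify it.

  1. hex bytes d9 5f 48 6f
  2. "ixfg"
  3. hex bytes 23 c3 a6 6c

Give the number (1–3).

Key decimal bytes [166, 183] = a6 b7 is 2 bytes ≤ B = 5; zero-pad to 5 bytes: K' = a6 b7 00 00 00.
K' ⊕ ipad = 90 81 36 36 36; K' ⊕ opad = fa eb 5c 5c 5c.
m1: inner = H(90 81 36 36 36 d9 5f 48 6f) = ca d8; tag = H(fa eb 5c 5c 5c ca d8) = 8a11 ← matches
m2: inner = H(90 81 36 36 36 69 78 66 67) = db 86; tag = H(fa eb 5c 5c 5c db 86) = 3822
m3: inner = H(90 81 36 36 36 23 c3 a6 6c) = 2b 80; tag = H(fa eb 5c 5c 5c 2b 80) = 3272

1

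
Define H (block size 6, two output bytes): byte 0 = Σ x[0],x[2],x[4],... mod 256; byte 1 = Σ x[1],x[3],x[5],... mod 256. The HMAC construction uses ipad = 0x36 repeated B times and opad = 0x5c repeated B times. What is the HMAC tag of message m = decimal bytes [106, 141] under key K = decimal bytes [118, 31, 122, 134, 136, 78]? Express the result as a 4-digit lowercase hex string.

Key decimal bytes [118, 31, 122, 134, 136, 78] = 76 1f 7a 86 88 4e is exactly B = 6 bytes: K' = 76 1f 7a 86 88 4e.
K' ⊕ ipad = 40 29 4c b0 be 78.  K' ⊕ opad = 2a 43 26 da d4 12.
Inner input = (K'⊕ipad) ∥ m = 40 29 4c b0 be 78 ∥ 6a 8d.
Inner hash: even-index sum = 436 mod 256 = 180; odd-index sum = 478 mod 256 = 222 → b4 de.
Outer input = (K'⊕opad) ∥ inner = 2a 43 26 da d4 12 ∥ b4 de.
Outer hash (tag): even-index sum = 472 mod 256 = 216; odd-index sum = 525 mod 256 = 13 → d8 0d.

d80d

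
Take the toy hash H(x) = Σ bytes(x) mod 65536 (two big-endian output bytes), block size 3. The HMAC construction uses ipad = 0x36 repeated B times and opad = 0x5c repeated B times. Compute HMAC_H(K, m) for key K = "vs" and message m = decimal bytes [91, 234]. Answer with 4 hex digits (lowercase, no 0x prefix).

00b7

Key "vs" = 76 73 is 2 bytes ≤ B = 3; zero-pad to 3 bytes: K' = 76 73 00.
K' ⊕ ipad = 40 45 36.  K' ⊕ opad = 2a 2f 5c.
Inner input = (K'⊕ipad) ∥ m = 40 45 36 ∥ 5b ea.
Inner hash: sum = 64+69+54+91+234 = 512 → 02 00.
Outer input = (K'⊕opad) ∥ inner = 2a 2f 5c ∥ 02 00.
Outer hash (tag): sum = 42+47+92+2+0 = 183 → 00 b7.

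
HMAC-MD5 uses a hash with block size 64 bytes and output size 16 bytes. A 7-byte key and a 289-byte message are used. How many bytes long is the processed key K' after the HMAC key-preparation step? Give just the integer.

Key is 7 ≤ 64 bytes, zero-padded: |K'| = 64.

64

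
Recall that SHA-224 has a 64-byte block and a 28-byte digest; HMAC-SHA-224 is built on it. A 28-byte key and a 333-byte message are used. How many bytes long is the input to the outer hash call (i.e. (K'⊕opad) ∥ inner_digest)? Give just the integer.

92

Key is 28 ≤ 64 bytes, zero-padded: |K'| = 64.
Outer input = (K'⊕opad) ∥ H(inner) → 64 + 28 = 92 bytes.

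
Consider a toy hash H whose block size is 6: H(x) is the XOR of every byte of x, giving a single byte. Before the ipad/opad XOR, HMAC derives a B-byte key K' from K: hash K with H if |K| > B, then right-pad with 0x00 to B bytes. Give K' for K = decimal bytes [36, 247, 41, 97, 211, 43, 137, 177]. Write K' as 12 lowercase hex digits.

|K| = 8 > B = 6, so first hash the key.
H(K): XOR 24⊕f7⊕29⊕61⊕d3⊕2b⊕89⊕b1 = 5b.
Zero-pad H(K) = 5b to 6 bytes: K' = 5b 00 00 00 00 00.

5b0000000000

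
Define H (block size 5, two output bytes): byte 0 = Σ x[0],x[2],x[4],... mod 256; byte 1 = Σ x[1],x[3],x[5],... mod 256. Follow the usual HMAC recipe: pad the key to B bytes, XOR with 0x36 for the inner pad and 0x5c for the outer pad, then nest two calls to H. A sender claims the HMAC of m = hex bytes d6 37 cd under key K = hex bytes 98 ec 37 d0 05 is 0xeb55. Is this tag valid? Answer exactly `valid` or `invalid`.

Key hex bytes 98 ec 37 d0 05 is exactly B = 5 bytes: K' = 98 ec 37 d0 05.
K' ⊕ ipad = ae da 01 e6 33; K' ⊕ opad = c4 b0 6b 8c 59.
Inner hash: even-index sum = 281 mod 256 = 25; odd-index sum = 867 mod 256 = 99 → 19 63.
Outer hash (recomputed tag): even-index sum = 491 mod 256 = 235; odd-index sum = 341 mod 256 = 85 → eb 55.
Recomputed tag = eb55; claimed = eb55 → match.

valid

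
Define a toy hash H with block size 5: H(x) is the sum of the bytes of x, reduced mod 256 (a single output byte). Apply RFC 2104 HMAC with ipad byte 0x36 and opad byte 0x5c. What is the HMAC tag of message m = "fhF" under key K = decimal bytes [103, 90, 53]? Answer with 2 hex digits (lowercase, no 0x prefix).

Key decimal bytes [103, 90, 53] = 67 5a 35 is 3 bytes ≤ B = 5; zero-pad to 5 bytes: K' = 67 5a 35 00 00.
K' ⊕ ipad = 51 6c 03 36 36.  K' ⊕ opad = 3b 06 69 5c 5c.
Inner input = (K'⊕ipad) ∥ m = 51 6c 03 36 36 ∥ 66 68 46.
Inner hash: sum = 81+108+3+54+54+102+104+70 = 576; mod 256 = 64 → 40.
Outer input = (K'⊕opad) ∥ inner = 3b 06 69 5c 5c ∥ 40.
Outer hash (tag): sum = 59+6+105+92+92+64 = 418; mod 256 = 162 → a2.

a2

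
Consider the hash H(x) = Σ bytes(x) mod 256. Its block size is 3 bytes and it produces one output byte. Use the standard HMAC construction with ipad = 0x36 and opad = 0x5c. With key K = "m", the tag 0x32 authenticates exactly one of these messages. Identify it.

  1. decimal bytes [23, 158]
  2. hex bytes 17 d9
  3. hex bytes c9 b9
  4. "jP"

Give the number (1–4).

Key "m" = 6d is 1 byte ≤ B = 3; zero-pad to 3 bytes: K' = 6d 00 00.
K' ⊕ ipad = 5b 36 36; K' ⊕ opad = 31 5c 5c.
m1: inner = H(5b 36 36 17 9e) = 7c; tag = H(31 5c 5c 7c) = 65
m2: inner = H(5b 36 36 17 d9) = b7; tag = H(31 5c 5c b7) = a0
m3: inner = H(5b 36 36 c9 b9) = 49; tag = H(31 5c 5c 49) = 32 ← matches
m4: inner = H(5b 36 36 6a 50) = 81; tag = H(31 5c 5c 81) = 6a

3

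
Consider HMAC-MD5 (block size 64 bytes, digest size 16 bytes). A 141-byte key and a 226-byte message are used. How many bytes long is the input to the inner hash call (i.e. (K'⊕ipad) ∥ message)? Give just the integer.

Key is 141 > 64 bytes, so it is hashed to 16 bytes then zero-padded to 64: |K'| = 64.
Inner input = (K'⊕ipad) ∥ m → 64 + 226 = 290 bytes.

290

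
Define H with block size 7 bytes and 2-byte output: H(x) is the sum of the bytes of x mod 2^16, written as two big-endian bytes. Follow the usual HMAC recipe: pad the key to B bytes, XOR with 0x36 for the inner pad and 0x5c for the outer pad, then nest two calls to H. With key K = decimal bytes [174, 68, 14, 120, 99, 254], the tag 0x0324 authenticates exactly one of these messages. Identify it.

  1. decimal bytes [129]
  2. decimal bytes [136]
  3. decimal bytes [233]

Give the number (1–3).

Key decimal bytes [174, 68, 14, 120, 99, 254] = ae 44 0e 78 63 fe is 6 bytes ≤ B = 7; zero-pad to 7 bytes: K' = ae 44 0e 78 63 fe 00.
K' ⊕ ipad = 98 72 38 4e 55 c8 36; K' ⊕ opad = f2 18 52 24 3f a2 5c.
m1: inner = H(98 72 38 4e 55 c8 36 81) = 03 64; tag = H(f2 18 52 24 3f a2 5c 03 64) = 0324 ← matches
m2: inner = H(98 72 38 4e 55 c8 36 88) = 03 6b; tag = H(f2 18 52 24 3f a2 5c 03 6b) = 032b
m3: inner = H(98 72 38 4e 55 c8 36 e9) = 03 cc; tag = H(f2 18 52 24 3f a2 5c 03 cc) = 038c

1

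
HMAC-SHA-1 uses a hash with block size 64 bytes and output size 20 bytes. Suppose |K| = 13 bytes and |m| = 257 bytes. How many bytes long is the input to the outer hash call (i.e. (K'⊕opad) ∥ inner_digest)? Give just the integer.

84

Key is 13 ≤ 64 bytes, zero-padded: |K'| = 64.
Outer input = (K'⊕opad) ∥ H(inner) → 64 + 20 = 84 bytes.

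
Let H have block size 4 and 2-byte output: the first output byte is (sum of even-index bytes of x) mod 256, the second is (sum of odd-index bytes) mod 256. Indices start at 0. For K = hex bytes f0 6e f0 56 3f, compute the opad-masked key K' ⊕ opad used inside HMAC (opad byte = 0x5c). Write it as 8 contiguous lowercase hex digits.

Key hex bytes f0 6e f0 56 3f is 5 bytes > B = 4, so hash it first: H(key) = 1f c4, then zero-pad to 4 bytes: K' = 1f c4 00 00.
XOR each byte with 0x5c: 1f⊕5c=43, c4⊕5c=98, 00⊕5c=5c, 00⊕5c=5c.

43985c5c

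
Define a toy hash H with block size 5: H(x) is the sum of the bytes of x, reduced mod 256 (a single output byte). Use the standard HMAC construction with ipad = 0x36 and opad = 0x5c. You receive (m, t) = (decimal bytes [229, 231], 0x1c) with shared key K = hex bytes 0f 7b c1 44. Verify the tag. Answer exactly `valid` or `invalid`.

Key hex bytes 0f 7b c1 44 is 4 bytes ≤ B = 5; zero-pad to 5 bytes: K' = 0f 7b c1 44 00.
K' ⊕ ipad = 39 4d f7 72 36; K' ⊕ opad = 53 27 9d 18 5c.
Inner hash: sum = 57+77+247+114+54+229+231 = 1009; mod 256 = 241 → f1.
Outer hash (recomputed tag): sum = 83+39+157+24+92+241 = 636; mod 256 = 124 → 7c.
Recomputed tag = 7c; claimed = 1c → mismatch.

invalid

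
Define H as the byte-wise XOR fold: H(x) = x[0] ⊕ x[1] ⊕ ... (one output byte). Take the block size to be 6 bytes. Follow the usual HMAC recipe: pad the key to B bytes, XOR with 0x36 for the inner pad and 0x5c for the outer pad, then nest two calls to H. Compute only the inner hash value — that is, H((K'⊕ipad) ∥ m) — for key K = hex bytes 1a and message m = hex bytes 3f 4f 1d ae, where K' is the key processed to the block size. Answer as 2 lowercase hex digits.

d9

Key hex bytes 1a is 1 byte ≤ B = 6; zero-pad to 6 bytes: K' = 1a 00 00 00 00 00.
K' ⊕ ipad = 2c 36 36 36 36 36.
Inner input = 2c 36 36 36 36 36 ∥ 3f 4f 1d ae.
Inner hash: XOR 2c⊕36⊕36⊕36⊕36⊕36⊕3f⊕4f⊕1d⊕ae = d9.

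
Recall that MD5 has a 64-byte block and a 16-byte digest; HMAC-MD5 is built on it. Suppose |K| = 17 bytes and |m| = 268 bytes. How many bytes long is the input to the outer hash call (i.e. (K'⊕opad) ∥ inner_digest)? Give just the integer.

Key is 17 ≤ 64 bytes, zero-padded: |K'| = 64.
Outer input = (K'⊕opad) ∥ H(inner) → 64 + 16 = 80 bytes.

80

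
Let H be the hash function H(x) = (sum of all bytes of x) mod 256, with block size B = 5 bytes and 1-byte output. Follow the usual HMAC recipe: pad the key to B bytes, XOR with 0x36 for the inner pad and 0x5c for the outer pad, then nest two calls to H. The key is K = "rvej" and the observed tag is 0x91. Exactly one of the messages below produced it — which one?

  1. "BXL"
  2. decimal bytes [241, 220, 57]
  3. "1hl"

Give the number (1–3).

3

Key "rvej" = 72 76 65 6a is 4 bytes ≤ B = 5; zero-pad to 5 bytes: K' = 72 76 65 6a 00.
K' ⊕ ipad = 44 40 53 5c 36; K' ⊕ opad = 2e 2a 39 36 5c.
m1: inner = H(44 40 53 5c 36 42 58 4c) = 4f; tag = H(2e 2a 39 36 5c 4f) = 72
m2: inner = H(44 40 53 5c 36 f1 dc 39) = 6f; tag = H(2e 2a 39 36 5c 6f) = 92
m3: inner = H(44 40 53 5c 36 31 68 6c) = 6e; tag = H(2e 2a 39 36 5c 6e) = 91 ← matches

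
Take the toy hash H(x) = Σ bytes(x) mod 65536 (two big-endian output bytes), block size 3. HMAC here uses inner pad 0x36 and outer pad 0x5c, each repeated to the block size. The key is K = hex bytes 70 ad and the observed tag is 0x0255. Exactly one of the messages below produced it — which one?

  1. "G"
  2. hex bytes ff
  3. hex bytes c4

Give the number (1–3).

3

Key hex bytes 70 ad is 2 bytes ≤ B = 3; zero-pad to 3 bytes: K' = 70 ad 00.
K' ⊕ ipad = 46 9b 36; K' ⊕ opad = 2c f1 5c.
m1: inner = H(46 9b 36 47) = 01 5e; tag = H(2c f1 5c 01 5e) = 01d8
m2: inner = H(46 9b 36 ff) = 02 16; tag = H(2c f1 5c 02 16) = 0191
m3: inner = H(46 9b 36 c4) = 01 db; tag = H(2c f1 5c 01 db) = 0255 ← matches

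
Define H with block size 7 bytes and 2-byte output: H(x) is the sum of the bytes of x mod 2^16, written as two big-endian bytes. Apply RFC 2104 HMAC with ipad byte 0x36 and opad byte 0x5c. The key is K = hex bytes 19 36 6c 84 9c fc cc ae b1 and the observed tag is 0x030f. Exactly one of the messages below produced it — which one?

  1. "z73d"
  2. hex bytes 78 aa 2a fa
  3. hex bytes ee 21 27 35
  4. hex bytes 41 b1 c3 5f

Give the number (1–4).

Key hex bytes 19 36 6c 84 9c fc cc ae b1 is 9 bytes > B = 7, so hash it first: H(key) = 05 02, then zero-pad to 7 bytes: K' = 05 02 00 00 00 00 00.
K' ⊕ ipad = 33 34 36 36 36 36 36; K' ⊕ opad = 59 5e 5c 5c 5c 5c 5c.
m1: inner = H(33 34 36 36 36 36 36 7a 37 33 64) = 02 bd; tag = H(59 5e 5c 5c 5c 5c 5c 02 bd) = 0342
m2: inner = H(33 34 36 36 36 36 36 78 aa 2a fa) = 03 bb; tag = H(59 5e 5c 5c 5c 5c 5c 03 bb) = 0341
m3: inner = H(33 34 36 36 36 36 36 ee 21 27 35) = 02 e0; tag = H(59 5e 5c 5c 5c 5c 5c 02 e0) = 0365
m4: inner = H(33 34 36 36 36 36 36 41 b1 c3 5f) = 03 89; tag = H(59 5e 5c 5c 5c 5c 5c 03 89) = 030f ← matches

4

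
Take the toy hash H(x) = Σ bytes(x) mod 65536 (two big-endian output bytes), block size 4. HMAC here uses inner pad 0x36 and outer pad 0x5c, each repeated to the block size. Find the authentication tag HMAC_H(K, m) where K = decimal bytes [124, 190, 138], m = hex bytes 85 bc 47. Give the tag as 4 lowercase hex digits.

Key decimal bytes [124, 190, 138] = 7c be 8a is 3 bytes ≤ B = 4; zero-pad to 4 bytes: K' = 7c be 8a 00.
K' ⊕ ipad = 4a 88 bc 36.  K' ⊕ opad = 20 e2 d6 5c.
Inner input = (K'⊕ipad) ∥ m = 4a 88 bc 36 ∥ 85 bc 47.
Inner hash: sum = 74+136+188+54+133+188+71 = 844 → 03 4c.
Outer input = (K'⊕opad) ∥ inner = 20 e2 d6 5c ∥ 03 4c.
Outer hash (tag): sum = 32+226+214+92+3+76 = 643 → 02 83.

0283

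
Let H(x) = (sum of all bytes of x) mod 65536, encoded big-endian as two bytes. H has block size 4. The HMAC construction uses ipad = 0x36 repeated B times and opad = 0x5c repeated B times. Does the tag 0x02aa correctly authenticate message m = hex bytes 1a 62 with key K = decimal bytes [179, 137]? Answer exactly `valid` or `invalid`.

Key decimal bytes [179, 137] = b3 89 is 2 bytes ≤ B = 4; zero-pad to 4 bytes: K' = b3 89 00 00.
K' ⊕ ipad = 85 bf 36 36; K' ⊕ opad = ef d5 5c 5c.
Inner hash: sum = 133+191+54+54+26+98 = 556 → 02 2c.
Outer hash (recomputed tag): sum = 239+213+92+92+2+44 = 682 → 02 aa.
Recomputed tag = 02aa; claimed = 02aa → match.

valid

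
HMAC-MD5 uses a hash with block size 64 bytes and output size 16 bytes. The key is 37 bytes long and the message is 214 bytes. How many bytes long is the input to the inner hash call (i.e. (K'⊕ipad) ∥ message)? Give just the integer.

278

Key is 37 ≤ 64 bytes, zero-padded: |K'| = 64.
Inner input = (K'⊕ipad) ∥ m → 64 + 214 = 278 bytes.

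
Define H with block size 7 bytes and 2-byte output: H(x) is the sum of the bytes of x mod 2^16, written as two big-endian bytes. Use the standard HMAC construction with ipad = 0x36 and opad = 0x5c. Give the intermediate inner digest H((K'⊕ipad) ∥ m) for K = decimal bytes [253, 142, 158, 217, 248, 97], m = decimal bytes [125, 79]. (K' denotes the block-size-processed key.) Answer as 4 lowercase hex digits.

Key decimal bytes [253, 142, 158, 217, 248, 97] = fd 8e 9e d9 f8 61 is 6 bytes ≤ B = 7; zero-pad to 7 bytes: K' = fd 8e 9e d9 f8 61 00.
K' ⊕ ipad = cb b8 a8 ef ce 57 36.
Inner input = cb b8 a8 ef ce 57 36 ∥ 7d 4f.
Inner hash: sum = 203+184+168+239+206+87+54+125+79 = 1345 → 05 41.

0541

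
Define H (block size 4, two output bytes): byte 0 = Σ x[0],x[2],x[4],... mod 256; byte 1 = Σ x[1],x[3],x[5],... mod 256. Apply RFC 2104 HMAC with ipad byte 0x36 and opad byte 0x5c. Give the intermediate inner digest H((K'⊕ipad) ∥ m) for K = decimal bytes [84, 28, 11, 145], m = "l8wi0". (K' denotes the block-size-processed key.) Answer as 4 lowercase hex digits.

Key decimal bytes [84, 28, 11, 145] = 54 1c 0b 91 is exactly B = 4 bytes: K' = 54 1c 0b 91.
K' ⊕ ipad = 62 2a 3d a7.
Inner input = 62 2a 3d a7 ∥ 6c 38 77 69 30.
Inner hash: even-index sum = 434 mod 256 = 178; odd-index sum = 370 mod 256 = 114 → b2 72.

b272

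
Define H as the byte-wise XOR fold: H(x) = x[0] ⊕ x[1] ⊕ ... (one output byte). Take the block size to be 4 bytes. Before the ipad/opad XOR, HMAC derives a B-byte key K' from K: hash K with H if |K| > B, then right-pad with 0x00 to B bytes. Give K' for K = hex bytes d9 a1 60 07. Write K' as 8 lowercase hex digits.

d9a16007

Key hex bytes d9 a1 60 07 is exactly B = 4 bytes: K' = d9 a1 60 07.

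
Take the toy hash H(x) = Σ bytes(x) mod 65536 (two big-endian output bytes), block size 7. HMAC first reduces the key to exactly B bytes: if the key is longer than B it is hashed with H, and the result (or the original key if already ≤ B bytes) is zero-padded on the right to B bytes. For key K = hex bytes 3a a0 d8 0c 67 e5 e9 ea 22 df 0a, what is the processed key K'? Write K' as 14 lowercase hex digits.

|K| = 11 > B = 7, so first hash the key.
H(K): sum = 58+160+216+12+103+229+233+234+34+223+10 = 1512 → 05 e8.
Zero-pad H(K) = 05 e8 to 7 bytes: K' = 05 e8 00 00 00 00 00.

05e80000000000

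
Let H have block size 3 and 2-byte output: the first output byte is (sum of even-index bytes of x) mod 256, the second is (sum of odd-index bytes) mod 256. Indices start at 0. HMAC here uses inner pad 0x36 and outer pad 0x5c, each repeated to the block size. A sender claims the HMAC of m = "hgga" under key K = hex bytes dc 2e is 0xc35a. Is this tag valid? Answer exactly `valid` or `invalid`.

Key hex bytes dc 2e is 2 bytes ≤ B = 3; zero-pad to 3 bytes: K' = dc 2e 00.
K' ⊕ ipad = ea 18 36; K' ⊕ opad = 80 72 5c.
Inner hash: even-index sum = 488 mod 256 = 232; odd-index sum = 231 mod 256 = 231 → e8 e7.
Outer hash (recomputed tag): even-index sum = 451 mod 256 = 195; odd-index sum = 346 mod 256 = 90 → c3 5a.
Recomputed tag = c35a; claimed = c35a → match.

valid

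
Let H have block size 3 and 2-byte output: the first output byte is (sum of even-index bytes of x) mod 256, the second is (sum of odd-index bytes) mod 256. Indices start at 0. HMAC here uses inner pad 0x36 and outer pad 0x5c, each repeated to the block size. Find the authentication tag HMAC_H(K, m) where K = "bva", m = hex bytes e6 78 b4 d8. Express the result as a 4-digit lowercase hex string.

5525

Key "bva" = 62 76 61 is exactly B = 3 bytes: K' = 62 76 61.
K' ⊕ ipad = 54 40 57.  K' ⊕ opad = 3e 2a 3d.
Inner input = (K'⊕ipad) ∥ m = 54 40 57 ∥ e6 78 b4 d8.
Inner hash: even-index sum = 507 mod 256 = 251; odd-index sum = 474 mod 256 = 218 → fb da.
Outer input = (K'⊕opad) ∥ inner = 3e 2a 3d ∥ fb da.
Outer hash (tag): even-index sum = 341 mod 256 = 85; odd-index sum = 293 mod 256 = 37 → 55 25.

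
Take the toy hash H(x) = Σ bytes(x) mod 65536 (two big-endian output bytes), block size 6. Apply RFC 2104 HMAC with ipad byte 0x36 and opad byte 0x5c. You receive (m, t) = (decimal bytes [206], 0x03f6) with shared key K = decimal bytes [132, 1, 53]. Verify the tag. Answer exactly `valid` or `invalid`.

invalid

Key decimal bytes [132, 1, 53] = 84 01 35 is 3 bytes ≤ B = 6; zero-pad to 6 bytes: K' = 84 01 35 00 00 00.
K' ⊕ ipad = b2 37 03 36 36 36; K' ⊕ opad = d8 5d 69 5c 5c 5c.
Inner hash: sum = 178+55+3+54+54+54+206 = 604 → 02 5c.
Outer hash (recomputed tag): sum = 216+93+105+92+92+92+2+92 = 784 → 03 10.
Recomputed tag = 0310; claimed = 03f6 → mismatch.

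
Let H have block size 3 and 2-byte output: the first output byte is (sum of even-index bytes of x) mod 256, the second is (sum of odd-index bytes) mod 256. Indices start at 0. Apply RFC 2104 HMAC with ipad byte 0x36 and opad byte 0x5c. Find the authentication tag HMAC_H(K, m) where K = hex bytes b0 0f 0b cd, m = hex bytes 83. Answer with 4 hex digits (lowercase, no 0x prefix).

b043

Key hex bytes b0 0f 0b cd is 4 bytes > B = 3, so hash it first: H(key) = bb dc, then zero-pad to 3 bytes: K' = bb dc 00.
K' ⊕ ipad = 8d ea 36.  K' ⊕ opad = e7 80 5c.
Inner input = (K'⊕ipad) ∥ m = 8d ea 36 ∥ 83.
Inner hash: even-index sum = 195 mod 256 = 195; odd-index sum = 365 mod 256 = 109 → c3 6d.
Outer input = (K'⊕opad) ∥ inner = e7 80 5c ∥ c3 6d.
Outer hash (tag): even-index sum = 432 mod 256 = 176; odd-index sum = 323 mod 256 = 67 → b0 43.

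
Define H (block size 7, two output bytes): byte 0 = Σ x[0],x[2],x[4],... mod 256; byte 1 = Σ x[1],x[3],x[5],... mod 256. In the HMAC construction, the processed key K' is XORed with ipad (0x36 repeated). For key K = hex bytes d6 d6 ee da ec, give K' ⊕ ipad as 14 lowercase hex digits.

Key hex bytes d6 d6 ee da ec is 5 bytes ≤ B = 7; zero-pad to 7 bytes: K' = d6 d6 ee da ec 00 00.
XOR each byte with 0x36: d6⊕36=e0, d6⊕36=e0, ee⊕36=d8, da⊕36=ec, ec⊕36=da, 00⊕36=36, 00⊕36=36.

e0e0d8ecda3636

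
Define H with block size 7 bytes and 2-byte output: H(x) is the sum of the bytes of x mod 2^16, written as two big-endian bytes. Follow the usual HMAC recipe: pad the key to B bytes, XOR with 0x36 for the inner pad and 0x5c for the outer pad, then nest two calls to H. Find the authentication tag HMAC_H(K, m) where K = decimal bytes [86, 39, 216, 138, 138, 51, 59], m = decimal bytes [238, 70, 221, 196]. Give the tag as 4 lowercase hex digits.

Key decimal bytes [86, 39, 216, 138, 138, 51, 59] = 56 27 d8 8a 8a 33 3b is exactly B = 7 bytes: K' = 56 27 d8 8a 8a 33 3b.
K' ⊕ ipad = 60 11 ee bc bc 05 0d.  K' ⊕ opad = 0a 7b 84 d6 d6 6f 67.
Inner input = (K'⊕ipad) ∥ m = 60 11 ee bc bc 05 0d ∥ ee 46 dd c4.
Inner hash: sum = 96+17+238+188+188+5+13+238+70+221+196 = 1470 → 05 be.
Outer input = (K'⊕opad) ∥ inner = 0a 7b 84 d6 d6 6f 67 ∥ 05 be.
Outer hash (tag): sum = 10+123+132+214+214+111+103+5+190 = 1102 → 04 4e.

044e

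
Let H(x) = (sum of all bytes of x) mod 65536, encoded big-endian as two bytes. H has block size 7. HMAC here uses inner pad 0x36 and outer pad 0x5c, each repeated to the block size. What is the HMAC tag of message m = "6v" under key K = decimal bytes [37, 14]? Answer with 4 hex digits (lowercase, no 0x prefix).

Key decimal bytes [37, 14] = 25 0e is 2 bytes ≤ B = 7; zero-pad to 7 bytes: K' = 25 0e 00 00 00 00 00.
K' ⊕ ipad = 13 38 36 36 36 36 36.  K' ⊕ opad = 79 52 5c 5c 5c 5c 5c.
Inner input = (K'⊕ipad) ∥ m = 13 38 36 36 36 36 36 ∥ 36 76.
Inner hash: sum = 19+56+54+54+54+54+54+54+118 = 517 → 02 05.
Outer input = (K'⊕opad) ∥ inner = 79 52 5c 5c 5c 5c 5c ∥ 02 05.
Outer hash (tag): sum = 121+82+92+92+92+92+92+2+5 = 670 → 02 9e.

029e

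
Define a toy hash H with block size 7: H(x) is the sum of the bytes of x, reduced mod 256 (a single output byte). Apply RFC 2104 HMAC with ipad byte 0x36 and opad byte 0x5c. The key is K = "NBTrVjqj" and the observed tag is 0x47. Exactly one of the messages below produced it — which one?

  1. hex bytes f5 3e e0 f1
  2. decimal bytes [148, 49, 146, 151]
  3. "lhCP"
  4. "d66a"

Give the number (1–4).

Key "NBTrVjqj" = 4e 42 54 72 56 6a 71 6a is 8 bytes > B = 7, so hash it first: H(key) = f1, then zero-pad to 7 bytes: K' = f1 00 00 00 00 00 00.
K' ⊕ ipad = c7 36 36 36 36 36 36; K' ⊕ opad = ad 5c 5c 5c 5c 5c 5c.
m1: inner = H(c7 36 36 36 36 36 36 f5 3e e0 f1) = 0f; tag = H(ad 5c 5c 5c 5c 5c 5c 0f) = e4
m2: inner = H(c7 36 36 36 36 36 36 94 31 92 97) = f9; tag = H(ad 5c 5c 5c 5c 5c 5c f9) = ce
m3: inner = H(c7 36 36 36 36 36 36 6c 68 43 50) = 72; tag = H(ad 5c 5c 5c 5c 5c 5c 72) = 47 ← matches
m4: inner = H(c7 36 36 36 36 36 36 64 36 36 61) = 3c; tag = H(ad 5c 5c 5c 5c 5c 5c 3c) = 11

3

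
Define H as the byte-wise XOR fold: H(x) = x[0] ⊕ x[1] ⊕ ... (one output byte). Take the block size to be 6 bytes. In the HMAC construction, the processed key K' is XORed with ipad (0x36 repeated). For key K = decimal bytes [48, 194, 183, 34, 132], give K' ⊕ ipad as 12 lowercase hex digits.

Key decimal bytes [48, 194, 183, 34, 132] = 30 c2 b7 22 84 is 5 bytes ≤ B = 6; zero-pad to 6 bytes: K' = 30 c2 b7 22 84 00.
XOR each byte with 0x36: 30⊕36=06, c2⊕36=f4, b7⊕36=81, 22⊕36=14, 84⊕36=b2, 00⊕36=36.

06f48114b236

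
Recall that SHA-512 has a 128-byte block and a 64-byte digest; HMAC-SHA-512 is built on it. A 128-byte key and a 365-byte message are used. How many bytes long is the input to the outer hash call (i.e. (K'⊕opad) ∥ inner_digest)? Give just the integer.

Key is 128 ≤ 128 bytes, zero-padded: |K'| = 128.
Outer input = (K'⊕opad) ∥ H(inner) → 128 + 64 = 192 bytes.

192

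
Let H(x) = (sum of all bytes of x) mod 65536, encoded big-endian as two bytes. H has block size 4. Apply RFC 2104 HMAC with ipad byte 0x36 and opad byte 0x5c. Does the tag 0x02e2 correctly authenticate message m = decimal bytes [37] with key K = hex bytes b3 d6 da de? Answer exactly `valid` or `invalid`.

valid

Key hex bytes b3 d6 da de is exactly B = 4 bytes: K' = b3 d6 da de.
K' ⊕ ipad = 85 e0 ec e8; K' ⊕ opad = ef 8a 86 82.
Inner hash: sum = 133+224+236+232+37 = 862 → 03 5e.
Outer hash (recomputed tag): sum = 239+138+134+130+3+94 = 738 → 02 e2.
Recomputed tag = 02e2; claimed = 02e2 → match.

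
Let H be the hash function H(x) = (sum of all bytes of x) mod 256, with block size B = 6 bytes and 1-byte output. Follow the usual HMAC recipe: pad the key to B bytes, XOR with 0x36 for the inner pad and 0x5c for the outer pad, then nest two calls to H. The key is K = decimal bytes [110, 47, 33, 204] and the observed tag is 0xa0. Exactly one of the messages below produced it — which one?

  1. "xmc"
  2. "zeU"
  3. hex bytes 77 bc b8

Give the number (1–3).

1

Key decimal bytes [110, 47, 33, 204] = 6e 2f 21 cc is 4 bytes ≤ B = 6; zero-pad to 6 bytes: K' = 6e 2f 21 cc 00 00.
K' ⊕ ipad = 58 19 17 fa 36 36; K' ⊕ opad = 32 73 7d 90 5c 5c.
m1: inner = H(58 19 17 fa 36 36 78 6d 63) = 36; tag = H(32 73 7d 90 5c 5c 36) = a0 ← matches
m2: inner = H(58 19 17 fa 36 36 7a 65 55) = 22; tag = H(32 73 7d 90 5c 5c 22) = 8c
m3: inner = H(58 19 17 fa 36 36 77 bc b8) = d9; tag = H(32 73 7d 90 5c 5c d9) = 43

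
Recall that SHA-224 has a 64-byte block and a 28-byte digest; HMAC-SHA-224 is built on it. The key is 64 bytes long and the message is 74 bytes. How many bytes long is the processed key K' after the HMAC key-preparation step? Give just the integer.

Key is 64 ≤ 64 bytes, zero-padded: |K'| = 64.

64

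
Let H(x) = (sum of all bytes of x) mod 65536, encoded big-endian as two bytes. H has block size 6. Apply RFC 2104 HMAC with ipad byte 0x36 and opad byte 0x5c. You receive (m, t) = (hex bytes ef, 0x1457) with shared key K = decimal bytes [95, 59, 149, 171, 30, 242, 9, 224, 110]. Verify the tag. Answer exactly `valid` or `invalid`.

invalid

Key decimal bytes [95, 59, 149, 171, 30, 242, 9, 224, 110] = 5f 3b 95 ab 1e f2 09 e0 6e is 9 bytes > B = 6, so hash it first: H(key) = 04 41, then zero-pad to 6 bytes: K' = 04 41 00 00 00 00.
K' ⊕ ipad = 32 77 36 36 36 36; K' ⊕ opad = 58 1d 5c 5c 5c 5c.
Inner hash: sum = 50+119+54+54+54+54+239 = 624 → 02 70.
Outer hash (recomputed tag): sum = 88+29+92+92+92+92+2+112 = 599 → 02 57.
Recomputed tag = 0257; claimed = 1457 → mismatch.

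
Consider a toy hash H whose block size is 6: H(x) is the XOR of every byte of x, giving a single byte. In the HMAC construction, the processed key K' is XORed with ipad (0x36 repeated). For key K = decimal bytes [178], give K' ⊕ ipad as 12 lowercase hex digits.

843636363636

Key decimal bytes [178] = b2 is 1 byte ≤ B = 6; zero-pad to 6 bytes: K' = b2 00 00 00 00 00.
XOR each byte with 0x36: b2⊕36=84, 00⊕36=36, 00⊕36=36, 00⊕36=36, 00⊕36=36, 00⊕36=36.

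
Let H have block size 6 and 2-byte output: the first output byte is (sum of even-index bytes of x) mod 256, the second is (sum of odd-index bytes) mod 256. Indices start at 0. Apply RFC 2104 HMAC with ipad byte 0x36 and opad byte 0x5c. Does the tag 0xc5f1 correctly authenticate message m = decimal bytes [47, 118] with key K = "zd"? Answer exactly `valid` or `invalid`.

invalid

Key "zd" = 7a 64 is 2 bytes ≤ B = 6; zero-pad to 6 bytes: K' = 7a 64 00 00 00 00.
K' ⊕ ipad = 4c 52 36 36 36 36; K' ⊕ opad = 26 38 5c 5c 5c 5c.
Inner hash: even-index sum = 231 mod 256 = 231; odd-index sum = 308 mod 256 = 52 → e7 34.
Outer hash (recomputed tag): even-index sum = 453 mod 256 = 197; odd-index sum = 292 mod 256 = 36 → c5 24.
Recomputed tag = c524; claimed = c5f1 → mismatch.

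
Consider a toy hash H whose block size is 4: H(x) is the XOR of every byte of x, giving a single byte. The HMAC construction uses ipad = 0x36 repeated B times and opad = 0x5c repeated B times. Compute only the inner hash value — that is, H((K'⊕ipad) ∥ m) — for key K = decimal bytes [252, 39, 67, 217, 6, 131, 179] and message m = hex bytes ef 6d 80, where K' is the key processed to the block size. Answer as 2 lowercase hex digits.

Key decimal bytes [252, 39, 67, 217, 6, 131, 179] = fc 27 43 d9 06 83 b3 is 7 bytes > B = 4, so hash it first: H(key) = 77, then zero-pad to 4 bytes: K' = 77 00 00 00.
K' ⊕ ipad = 41 36 36 36.
Inner input = 41 36 36 36 ∥ ef 6d 80.
Inner hash: XOR 41⊕36⊕36⊕36⊕ef⊕6d⊕80 = 75.

75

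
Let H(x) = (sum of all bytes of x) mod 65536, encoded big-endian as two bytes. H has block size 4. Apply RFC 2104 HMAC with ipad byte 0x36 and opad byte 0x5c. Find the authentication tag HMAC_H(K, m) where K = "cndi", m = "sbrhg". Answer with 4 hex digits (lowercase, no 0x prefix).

Key "cndi" = 63 6e 64 69 is exactly B = 4 bytes: K' = 63 6e 64 69.
K' ⊕ ipad = 55 58 52 5f.  K' ⊕ opad = 3f 32 38 35.
Inner input = (K'⊕ipad) ∥ m = 55 58 52 5f ∥ 73 62 72 68 67.
Inner hash: sum = 85+88+82+95+115+98+114+104+103 = 884 → 03 74.
Outer input = (K'⊕opad) ∥ inner = 3f 32 38 35 ∥ 03 74.
Outer hash (tag): sum = 63+50+56+53+3+116 = 341 → 01 55.

0155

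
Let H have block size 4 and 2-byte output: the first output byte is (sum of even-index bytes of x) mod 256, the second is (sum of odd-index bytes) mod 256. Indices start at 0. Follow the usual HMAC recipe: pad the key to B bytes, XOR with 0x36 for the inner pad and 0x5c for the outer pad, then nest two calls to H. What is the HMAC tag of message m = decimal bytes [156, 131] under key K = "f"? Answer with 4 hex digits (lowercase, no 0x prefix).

Key "f" = 66 is 1 byte ≤ B = 4; zero-pad to 4 bytes: K' = 66 00 00 00.
K' ⊕ ipad = 50 36 36 36.  K' ⊕ opad = 3a 5c 5c 5c.
Inner input = (K'⊕ipad) ∥ m = 50 36 36 36 ∥ 9c 83.
Inner hash: even-index sum = 290 mod 256 = 34; odd-index sum = 239 mod 256 = 239 → 22 ef.
Outer input = (K'⊕opad) ∥ inner = 3a 5c 5c 5c ∥ 22 ef.
Outer hash (tag): even-index sum = 184 mod 256 = 184; odd-index sum = 423 mod 256 = 167 → b8 a7.

b8a7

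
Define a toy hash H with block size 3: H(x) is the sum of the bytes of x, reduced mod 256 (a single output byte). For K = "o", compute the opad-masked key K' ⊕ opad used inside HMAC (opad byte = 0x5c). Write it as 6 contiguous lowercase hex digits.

335c5c

Key "o" = 6f is 1 byte ≤ B = 3; zero-pad to 3 bytes: K' = 6f 00 00.
XOR each byte with 0x5c: 6f⊕5c=33, 00⊕5c=5c, 00⊕5c=5c.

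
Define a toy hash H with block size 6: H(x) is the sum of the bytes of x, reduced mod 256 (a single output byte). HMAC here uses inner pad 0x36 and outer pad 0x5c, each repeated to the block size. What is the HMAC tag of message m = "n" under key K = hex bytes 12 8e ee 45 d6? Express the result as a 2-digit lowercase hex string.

7c

Key hex bytes 12 8e ee 45 d6 is 5 bytes ≤ B = 6; zero-pad to 6 bytes: K' = 12 8e ee 45 d6 00.
K' ⊕ ipad = 24 b8 d8 73 e0 36.  K' ⊕ opad = 4e d2 b2 19 8a 5c.
Inner input = (K'⊕ipad) ∥ m = 24 b8 d8 73 e0 36 ∥ 6e.
Inner hash: sum = 36+184+216+115+224+54+110 = 939; mod 256 = 171 → ab.
Outer input = (K'⊕opad) ∥ inner = 4e d2 b2 19 8a 5c ∥ ab.
Outer hash (tag): sum = 78+210+178+25+138+92+171 = 892; mod 256 = 124 → 7c.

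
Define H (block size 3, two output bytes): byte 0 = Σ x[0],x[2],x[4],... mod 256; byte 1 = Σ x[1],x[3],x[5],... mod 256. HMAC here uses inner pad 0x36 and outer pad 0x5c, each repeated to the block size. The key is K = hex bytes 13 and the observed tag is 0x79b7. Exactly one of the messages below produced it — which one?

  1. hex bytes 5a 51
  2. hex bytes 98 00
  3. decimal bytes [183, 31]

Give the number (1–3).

Key hex bytes 13 is 1 byte ≤ B = 3; zero-pad to 3 bytes: K' = 13 00 00.
K' ⊕ ipad = 25 36 36; K' ⊕ opad = 4f 5c 5c.
m1: inner = H(25 36 36 5a 51) = ac 90; tag = H(4f 5c 5c ac 90) = 3b08
m2: inner = H(25 36 36 98 00) = 5b ce; tag = H(4f 5c 5c 5b ce) = 79b7 ← matches
m3: inner = H(25 36 36 b7 1f) = 7a ed; tag = H(4f 5c 5c 7a ed) = 98d6

2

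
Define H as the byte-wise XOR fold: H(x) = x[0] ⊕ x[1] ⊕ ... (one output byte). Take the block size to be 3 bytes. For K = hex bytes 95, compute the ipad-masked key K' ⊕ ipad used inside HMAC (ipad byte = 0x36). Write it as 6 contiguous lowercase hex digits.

Key hex bytes 95 is 1 byte ≤ B = 3; zero-pad to 3 bytes: K' = 95 00 00.
XOR each byte with 0x36: 95⊕36=a3, 00⊕36=36, 00⊕36=36.

a33636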